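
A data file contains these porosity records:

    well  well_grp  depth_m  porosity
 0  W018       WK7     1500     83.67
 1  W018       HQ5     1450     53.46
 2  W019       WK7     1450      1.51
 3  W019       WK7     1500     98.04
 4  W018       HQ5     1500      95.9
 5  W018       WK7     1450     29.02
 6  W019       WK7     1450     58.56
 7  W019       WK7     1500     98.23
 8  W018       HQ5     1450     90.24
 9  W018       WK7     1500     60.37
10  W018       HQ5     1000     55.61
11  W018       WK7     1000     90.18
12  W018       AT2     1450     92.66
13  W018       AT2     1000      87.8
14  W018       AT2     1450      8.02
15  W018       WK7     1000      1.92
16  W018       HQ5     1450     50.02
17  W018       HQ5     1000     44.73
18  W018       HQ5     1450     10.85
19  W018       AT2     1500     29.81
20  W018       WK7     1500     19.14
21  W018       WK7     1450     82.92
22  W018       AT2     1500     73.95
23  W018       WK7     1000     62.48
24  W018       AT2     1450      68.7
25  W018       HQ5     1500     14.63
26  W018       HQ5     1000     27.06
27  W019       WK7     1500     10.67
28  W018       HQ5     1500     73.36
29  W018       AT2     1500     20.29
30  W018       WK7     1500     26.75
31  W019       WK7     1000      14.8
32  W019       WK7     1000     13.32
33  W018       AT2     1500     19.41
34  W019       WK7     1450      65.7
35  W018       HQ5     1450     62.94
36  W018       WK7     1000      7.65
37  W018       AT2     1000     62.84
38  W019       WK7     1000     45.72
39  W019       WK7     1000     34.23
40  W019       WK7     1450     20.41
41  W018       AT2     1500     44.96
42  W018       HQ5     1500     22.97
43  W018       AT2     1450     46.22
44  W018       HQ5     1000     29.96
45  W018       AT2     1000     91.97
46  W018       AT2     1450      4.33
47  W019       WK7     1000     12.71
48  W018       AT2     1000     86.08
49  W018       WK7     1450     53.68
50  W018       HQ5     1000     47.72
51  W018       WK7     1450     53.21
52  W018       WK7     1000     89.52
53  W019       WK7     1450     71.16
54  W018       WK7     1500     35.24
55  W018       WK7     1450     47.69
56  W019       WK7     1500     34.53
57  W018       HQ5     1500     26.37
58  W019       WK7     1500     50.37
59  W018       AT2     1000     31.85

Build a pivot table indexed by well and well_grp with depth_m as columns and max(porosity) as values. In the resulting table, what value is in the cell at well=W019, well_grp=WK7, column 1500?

98.23

Rows with well=W019, well_grp=WK7 and depth_m=1500: porosity values are 98.04, 98.23, 10.67, 34.53, 50.37.
max(98.04, 98.23, 10.67, 34.53, 50.37) = 98.23.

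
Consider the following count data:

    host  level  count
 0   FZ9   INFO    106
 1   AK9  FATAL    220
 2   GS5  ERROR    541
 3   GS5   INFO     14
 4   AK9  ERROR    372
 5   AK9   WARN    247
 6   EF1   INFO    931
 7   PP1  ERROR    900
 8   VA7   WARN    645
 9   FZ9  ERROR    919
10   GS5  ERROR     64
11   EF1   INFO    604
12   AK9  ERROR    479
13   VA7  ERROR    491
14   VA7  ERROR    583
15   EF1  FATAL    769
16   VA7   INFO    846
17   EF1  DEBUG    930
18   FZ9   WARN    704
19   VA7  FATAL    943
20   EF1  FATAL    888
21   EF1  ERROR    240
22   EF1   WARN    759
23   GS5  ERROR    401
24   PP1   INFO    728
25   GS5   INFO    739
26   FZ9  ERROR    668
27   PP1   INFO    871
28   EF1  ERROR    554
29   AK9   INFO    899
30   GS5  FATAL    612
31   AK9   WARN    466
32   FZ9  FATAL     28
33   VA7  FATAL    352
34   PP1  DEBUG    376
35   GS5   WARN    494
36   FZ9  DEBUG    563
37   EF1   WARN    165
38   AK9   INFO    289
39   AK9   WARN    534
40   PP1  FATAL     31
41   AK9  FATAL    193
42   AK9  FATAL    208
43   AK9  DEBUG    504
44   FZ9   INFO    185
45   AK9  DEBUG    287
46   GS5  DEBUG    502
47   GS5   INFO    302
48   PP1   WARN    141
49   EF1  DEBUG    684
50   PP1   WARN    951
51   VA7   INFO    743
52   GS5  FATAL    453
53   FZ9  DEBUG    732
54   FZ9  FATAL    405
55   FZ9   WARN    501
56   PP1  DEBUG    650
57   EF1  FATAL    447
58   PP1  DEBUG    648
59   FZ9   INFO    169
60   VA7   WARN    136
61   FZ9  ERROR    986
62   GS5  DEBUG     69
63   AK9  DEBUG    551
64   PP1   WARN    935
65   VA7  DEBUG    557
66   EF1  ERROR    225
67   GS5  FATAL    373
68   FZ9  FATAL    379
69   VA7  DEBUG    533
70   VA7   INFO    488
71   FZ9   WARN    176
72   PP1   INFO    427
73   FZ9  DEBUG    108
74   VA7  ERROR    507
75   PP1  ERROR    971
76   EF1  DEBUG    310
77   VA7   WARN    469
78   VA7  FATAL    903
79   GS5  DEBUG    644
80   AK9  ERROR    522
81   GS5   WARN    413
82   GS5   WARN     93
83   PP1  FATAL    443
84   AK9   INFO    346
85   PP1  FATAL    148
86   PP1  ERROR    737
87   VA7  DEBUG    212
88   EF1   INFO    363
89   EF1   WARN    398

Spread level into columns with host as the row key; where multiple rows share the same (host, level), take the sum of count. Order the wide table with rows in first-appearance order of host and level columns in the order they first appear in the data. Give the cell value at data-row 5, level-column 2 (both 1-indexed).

622

With rows in first-appearance order of host, row 5 is host=PP1. level columns in first-appearance order: INFO, FATAL, ERROR, WARN, DEBUG; column 2 is FATAL.
Long rows with host=PP1, level=FATAL: 31 + 443 + 148 = 622.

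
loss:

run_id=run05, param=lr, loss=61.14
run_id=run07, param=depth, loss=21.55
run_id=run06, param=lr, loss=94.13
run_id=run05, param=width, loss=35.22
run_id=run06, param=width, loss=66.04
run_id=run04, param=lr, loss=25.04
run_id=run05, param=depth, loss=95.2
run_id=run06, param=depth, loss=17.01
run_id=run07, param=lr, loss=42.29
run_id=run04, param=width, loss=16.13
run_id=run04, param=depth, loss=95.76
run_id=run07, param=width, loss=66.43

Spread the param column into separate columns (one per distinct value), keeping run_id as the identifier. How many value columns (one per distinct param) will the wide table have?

3 distinct param values: depth, width, lr.

3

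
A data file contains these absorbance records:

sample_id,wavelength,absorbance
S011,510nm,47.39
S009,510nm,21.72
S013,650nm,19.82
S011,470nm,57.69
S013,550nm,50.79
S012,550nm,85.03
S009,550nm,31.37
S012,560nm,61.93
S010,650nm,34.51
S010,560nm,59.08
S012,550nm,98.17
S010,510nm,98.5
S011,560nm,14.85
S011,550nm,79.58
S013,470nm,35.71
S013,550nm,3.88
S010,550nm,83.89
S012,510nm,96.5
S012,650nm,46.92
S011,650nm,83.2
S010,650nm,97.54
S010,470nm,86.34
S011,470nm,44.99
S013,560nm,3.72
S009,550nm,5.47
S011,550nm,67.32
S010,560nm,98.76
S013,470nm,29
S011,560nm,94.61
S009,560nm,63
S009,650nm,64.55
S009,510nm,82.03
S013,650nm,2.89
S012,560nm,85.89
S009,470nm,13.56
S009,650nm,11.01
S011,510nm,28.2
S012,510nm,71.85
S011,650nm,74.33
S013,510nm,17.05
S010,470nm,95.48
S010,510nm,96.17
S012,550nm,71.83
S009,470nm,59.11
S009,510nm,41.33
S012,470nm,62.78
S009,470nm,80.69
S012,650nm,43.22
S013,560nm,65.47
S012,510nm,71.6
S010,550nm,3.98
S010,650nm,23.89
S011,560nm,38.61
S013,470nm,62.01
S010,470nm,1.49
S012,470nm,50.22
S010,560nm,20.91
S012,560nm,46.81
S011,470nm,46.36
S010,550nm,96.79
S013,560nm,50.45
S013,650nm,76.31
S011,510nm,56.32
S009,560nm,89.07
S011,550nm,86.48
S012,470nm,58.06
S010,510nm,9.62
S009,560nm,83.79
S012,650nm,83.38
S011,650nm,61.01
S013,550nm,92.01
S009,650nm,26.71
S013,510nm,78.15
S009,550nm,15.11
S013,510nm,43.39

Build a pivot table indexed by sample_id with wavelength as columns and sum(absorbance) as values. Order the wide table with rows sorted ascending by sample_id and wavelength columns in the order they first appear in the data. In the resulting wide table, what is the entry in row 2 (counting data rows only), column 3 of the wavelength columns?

183.31

With rows sorted ascending by sample_id, row 2 is sample_id=S010. wavelength columns in first-appearance order: 510nm, 650nm, 470nm, 550nm, 560nm; column 3 is 470nm.
Long rows with sample_id=S010, wavelength=470nm: 86.34 + 95.48 + 1.49 = 183.31.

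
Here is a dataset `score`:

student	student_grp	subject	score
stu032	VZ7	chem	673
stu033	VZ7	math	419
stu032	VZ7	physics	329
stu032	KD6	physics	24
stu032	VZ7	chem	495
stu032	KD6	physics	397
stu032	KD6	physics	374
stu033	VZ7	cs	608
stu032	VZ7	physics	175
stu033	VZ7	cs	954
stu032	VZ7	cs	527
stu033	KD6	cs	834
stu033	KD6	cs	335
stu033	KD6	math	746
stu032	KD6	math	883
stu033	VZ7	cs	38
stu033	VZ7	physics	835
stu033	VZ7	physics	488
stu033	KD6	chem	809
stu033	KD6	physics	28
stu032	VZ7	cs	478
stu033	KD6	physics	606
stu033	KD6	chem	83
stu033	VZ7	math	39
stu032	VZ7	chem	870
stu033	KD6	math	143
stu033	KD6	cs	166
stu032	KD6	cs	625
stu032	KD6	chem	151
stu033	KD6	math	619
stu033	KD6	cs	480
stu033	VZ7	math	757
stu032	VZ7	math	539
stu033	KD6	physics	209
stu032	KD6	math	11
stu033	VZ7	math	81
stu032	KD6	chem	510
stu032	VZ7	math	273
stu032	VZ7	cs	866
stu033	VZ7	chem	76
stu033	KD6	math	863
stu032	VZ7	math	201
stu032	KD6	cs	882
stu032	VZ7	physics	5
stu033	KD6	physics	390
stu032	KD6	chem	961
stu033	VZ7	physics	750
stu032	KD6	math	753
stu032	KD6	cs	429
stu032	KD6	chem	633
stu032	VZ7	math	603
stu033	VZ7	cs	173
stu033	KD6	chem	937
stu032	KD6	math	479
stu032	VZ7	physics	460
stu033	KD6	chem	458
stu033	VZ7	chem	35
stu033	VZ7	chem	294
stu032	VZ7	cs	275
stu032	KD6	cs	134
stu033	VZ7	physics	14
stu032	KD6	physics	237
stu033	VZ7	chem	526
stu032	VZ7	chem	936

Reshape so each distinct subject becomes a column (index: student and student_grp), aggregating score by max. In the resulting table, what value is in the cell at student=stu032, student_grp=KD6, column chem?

961

Rows with student=stu032, student_grp=KD6 and subject=chem: score values are 151, 510, 961, 633.
max(151, 510, 961, 633) = 961.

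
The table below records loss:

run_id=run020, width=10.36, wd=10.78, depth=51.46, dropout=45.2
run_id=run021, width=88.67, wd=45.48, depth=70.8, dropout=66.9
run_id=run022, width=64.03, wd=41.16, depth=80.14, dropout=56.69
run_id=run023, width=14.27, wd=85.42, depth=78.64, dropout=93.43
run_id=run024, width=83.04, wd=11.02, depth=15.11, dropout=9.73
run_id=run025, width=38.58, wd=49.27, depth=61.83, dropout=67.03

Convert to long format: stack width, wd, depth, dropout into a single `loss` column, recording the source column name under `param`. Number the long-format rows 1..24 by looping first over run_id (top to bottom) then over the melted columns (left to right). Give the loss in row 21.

38.58

24 rows total (6 × 4). Row 21: index ⌊(21-1)/4⌋ = 5 into run_id → run025; (21-1) mod 4 = 0 into the melted columns → width.
So row 21 is (run025, width, 38.58); loss = 38.58.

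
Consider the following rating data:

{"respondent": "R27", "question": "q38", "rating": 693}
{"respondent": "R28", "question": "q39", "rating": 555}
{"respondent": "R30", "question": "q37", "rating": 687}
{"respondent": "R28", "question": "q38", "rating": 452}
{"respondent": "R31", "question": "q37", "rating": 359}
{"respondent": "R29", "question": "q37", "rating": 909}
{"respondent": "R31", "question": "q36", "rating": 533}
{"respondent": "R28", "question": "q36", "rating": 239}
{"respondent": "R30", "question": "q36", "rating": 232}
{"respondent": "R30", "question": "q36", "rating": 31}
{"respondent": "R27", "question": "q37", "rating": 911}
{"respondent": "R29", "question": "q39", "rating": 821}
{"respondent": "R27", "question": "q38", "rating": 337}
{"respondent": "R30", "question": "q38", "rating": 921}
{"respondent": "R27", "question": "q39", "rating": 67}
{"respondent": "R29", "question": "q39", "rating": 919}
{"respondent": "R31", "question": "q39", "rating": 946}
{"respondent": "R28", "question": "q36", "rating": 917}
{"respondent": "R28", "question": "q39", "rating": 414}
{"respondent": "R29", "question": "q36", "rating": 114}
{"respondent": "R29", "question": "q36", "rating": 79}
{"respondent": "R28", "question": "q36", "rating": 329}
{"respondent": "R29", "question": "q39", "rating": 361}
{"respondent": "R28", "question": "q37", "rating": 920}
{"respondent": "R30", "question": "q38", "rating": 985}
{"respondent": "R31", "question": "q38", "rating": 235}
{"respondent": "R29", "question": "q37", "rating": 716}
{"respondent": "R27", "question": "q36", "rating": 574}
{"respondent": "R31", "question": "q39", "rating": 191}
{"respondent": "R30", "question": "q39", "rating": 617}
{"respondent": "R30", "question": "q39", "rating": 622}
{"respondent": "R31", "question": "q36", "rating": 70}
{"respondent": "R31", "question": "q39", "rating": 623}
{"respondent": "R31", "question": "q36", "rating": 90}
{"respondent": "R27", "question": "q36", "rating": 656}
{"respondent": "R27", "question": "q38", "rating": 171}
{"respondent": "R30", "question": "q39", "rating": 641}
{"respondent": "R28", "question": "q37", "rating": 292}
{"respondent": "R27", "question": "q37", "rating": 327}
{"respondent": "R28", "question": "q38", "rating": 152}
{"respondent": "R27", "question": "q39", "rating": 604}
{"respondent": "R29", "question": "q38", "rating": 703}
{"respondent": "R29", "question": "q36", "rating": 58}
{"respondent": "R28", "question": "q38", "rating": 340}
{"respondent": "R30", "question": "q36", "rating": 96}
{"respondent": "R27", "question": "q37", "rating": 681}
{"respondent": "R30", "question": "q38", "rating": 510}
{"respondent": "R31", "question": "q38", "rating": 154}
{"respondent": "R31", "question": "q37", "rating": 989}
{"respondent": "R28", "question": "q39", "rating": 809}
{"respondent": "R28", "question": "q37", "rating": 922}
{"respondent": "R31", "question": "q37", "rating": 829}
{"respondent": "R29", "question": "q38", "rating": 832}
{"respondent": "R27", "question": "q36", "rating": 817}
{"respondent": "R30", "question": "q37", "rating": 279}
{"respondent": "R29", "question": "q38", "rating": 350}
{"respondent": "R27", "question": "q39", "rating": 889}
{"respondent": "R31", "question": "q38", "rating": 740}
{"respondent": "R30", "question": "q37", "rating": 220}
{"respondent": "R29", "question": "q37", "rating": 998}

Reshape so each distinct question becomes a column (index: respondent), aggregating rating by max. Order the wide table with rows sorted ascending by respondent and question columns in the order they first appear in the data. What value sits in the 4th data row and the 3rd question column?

With rows sorted ascending by respondent, row 4 is respondent=R30. question columns in first-appearance order: q38, q39, q37, q36; column 3 is q37.
Long rows with respondent=R30, question=q37: max(687, 279, 220) = 687.

687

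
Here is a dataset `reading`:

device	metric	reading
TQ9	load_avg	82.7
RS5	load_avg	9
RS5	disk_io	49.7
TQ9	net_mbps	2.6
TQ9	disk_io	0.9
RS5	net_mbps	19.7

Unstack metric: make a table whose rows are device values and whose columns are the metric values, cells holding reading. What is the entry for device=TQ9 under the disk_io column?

0.9

Wide layout: rows indexed by device, columns are the 3 distinct metric values (load_avg, disk_io, net_mbps).
Cell (device=TQ9, metric=disk_io) draws from the long row where device=TQ9 and metric=disk_io, which has reading=0.9.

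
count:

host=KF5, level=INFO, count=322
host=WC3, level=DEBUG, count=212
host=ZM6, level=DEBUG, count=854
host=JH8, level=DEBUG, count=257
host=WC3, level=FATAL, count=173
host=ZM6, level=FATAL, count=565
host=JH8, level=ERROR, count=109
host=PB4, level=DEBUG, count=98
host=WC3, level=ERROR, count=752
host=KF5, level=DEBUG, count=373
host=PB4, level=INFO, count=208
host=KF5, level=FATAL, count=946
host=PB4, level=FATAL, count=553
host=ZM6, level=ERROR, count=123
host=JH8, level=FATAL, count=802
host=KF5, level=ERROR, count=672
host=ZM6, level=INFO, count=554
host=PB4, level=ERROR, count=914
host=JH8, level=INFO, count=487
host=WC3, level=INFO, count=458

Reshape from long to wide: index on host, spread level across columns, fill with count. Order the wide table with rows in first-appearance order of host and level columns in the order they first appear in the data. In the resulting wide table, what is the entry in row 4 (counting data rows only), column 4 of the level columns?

109

With rows in first-appearance order of host, row 4 is host=JH8. level columns in first-appearance order: INFO, DEBUG, FATAL, ERROR; column 4 is ERROR.
Long rows with host=JH8, level=ERROR: count = 109.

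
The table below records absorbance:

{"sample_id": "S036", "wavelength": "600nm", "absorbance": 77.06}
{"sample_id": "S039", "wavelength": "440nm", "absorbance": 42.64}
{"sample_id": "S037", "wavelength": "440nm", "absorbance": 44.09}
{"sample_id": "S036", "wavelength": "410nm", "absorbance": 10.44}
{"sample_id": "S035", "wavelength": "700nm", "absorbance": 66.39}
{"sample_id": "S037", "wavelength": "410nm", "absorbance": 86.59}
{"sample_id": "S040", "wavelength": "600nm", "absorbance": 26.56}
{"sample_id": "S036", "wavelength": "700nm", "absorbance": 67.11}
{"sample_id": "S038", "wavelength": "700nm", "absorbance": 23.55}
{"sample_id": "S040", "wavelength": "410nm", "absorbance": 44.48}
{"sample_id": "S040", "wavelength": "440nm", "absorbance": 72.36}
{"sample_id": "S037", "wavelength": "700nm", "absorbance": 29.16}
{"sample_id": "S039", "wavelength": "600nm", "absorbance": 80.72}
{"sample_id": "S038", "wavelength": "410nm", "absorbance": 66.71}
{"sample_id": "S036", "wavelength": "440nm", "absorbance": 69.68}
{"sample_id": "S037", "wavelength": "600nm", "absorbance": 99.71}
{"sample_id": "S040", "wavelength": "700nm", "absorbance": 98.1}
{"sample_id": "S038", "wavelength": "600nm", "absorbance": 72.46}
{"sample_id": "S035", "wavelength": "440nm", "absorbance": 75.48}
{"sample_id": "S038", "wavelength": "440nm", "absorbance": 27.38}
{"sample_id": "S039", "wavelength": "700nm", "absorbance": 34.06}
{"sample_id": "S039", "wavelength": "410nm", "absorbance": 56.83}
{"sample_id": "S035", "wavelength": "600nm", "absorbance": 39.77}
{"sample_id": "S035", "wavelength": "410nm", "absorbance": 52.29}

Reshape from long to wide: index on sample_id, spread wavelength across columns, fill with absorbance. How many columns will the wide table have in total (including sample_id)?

5

1 column for sample_id plus 4 distinct wavelength values → 5 columns.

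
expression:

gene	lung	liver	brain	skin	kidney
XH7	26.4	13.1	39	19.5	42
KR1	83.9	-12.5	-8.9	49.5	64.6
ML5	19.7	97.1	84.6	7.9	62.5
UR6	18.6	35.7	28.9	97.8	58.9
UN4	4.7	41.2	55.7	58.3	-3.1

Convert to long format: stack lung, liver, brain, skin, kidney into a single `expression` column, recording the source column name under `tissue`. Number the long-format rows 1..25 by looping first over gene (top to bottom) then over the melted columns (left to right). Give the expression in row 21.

25 rows total (5 × 5). Row 21: index ⌊(21-1)/5⌋ = 4 into gene → UN4; (21-1) mod 5 = 0 into the melted columns → lung.
So row 21 is (UN4, lung, 4.7); expression = 4.7.

4.7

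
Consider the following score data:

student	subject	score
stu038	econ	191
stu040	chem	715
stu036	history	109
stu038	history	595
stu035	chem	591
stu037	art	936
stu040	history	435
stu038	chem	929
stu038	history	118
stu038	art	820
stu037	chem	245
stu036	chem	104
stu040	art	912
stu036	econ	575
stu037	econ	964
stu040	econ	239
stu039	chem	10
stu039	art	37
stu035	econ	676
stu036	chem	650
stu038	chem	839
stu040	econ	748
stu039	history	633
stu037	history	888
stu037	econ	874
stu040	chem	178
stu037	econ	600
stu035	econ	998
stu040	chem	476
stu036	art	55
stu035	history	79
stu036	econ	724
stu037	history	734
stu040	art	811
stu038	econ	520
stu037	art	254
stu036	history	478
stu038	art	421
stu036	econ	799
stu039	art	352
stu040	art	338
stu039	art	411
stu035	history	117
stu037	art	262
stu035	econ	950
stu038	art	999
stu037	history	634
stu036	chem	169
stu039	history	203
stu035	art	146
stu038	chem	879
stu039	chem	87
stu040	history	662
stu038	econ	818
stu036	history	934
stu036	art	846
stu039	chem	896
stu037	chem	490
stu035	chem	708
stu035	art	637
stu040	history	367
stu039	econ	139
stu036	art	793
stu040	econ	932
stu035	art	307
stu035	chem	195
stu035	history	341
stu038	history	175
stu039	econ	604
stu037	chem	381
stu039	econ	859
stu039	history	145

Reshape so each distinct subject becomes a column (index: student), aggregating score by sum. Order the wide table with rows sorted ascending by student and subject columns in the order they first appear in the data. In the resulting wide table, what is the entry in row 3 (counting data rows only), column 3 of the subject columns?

With rows sorted ascending by student, row 3 is student=stu037. subject columns in first-appearance order: econ, chem, history, art; column 3 is history.
Long rows with student=stu037, subject=history: 888 + 734 + 634 = 2256.

2256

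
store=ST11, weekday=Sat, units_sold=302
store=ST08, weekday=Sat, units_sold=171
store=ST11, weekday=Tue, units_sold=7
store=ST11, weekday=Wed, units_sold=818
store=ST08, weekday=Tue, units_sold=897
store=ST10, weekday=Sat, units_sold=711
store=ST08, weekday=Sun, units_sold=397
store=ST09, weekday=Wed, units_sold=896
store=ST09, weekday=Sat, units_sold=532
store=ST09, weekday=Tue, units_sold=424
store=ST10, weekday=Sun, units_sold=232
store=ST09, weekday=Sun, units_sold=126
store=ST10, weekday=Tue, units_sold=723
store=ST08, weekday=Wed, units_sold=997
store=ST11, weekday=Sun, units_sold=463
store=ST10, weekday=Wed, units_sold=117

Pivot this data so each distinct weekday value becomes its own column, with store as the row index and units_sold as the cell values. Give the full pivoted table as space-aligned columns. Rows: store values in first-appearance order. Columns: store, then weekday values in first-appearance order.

Columns: store plus the 4 distinct weekday values (Sat, Tue, Wed, Sun).
For example, row ST11 column Sat takes units_sold=302 from the long row (ST11, Sat).

store  Sat  Tue  Wed  Sun
ST11   302  7    818  463
ST08   171  897  997  397
ST10   711  723  117  232
ST09   532  424  896  126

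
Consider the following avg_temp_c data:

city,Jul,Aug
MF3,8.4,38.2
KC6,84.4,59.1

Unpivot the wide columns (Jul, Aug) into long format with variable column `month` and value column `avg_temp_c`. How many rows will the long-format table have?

4

2 city values × 2 melted columns = 4 rows.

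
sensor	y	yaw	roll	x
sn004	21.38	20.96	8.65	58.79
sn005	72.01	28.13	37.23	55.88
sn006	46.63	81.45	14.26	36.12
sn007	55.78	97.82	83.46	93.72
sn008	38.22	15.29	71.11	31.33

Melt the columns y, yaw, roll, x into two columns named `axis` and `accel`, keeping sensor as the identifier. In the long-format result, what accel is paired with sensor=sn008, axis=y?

Unpivoting turns each (sensor, wide-column) pair into one long row.
The wide cell at row sn008, column y holds 38.22, so the long row (sn008, y) has accel=38.22.

38.22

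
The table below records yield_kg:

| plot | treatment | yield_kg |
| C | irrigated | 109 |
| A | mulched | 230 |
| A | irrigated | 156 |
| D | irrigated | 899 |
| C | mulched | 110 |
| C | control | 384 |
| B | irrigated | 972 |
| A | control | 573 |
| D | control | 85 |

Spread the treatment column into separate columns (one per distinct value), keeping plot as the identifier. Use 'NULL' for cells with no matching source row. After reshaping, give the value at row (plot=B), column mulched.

No long-format row has plot=B and treatment=mulched, so the cell is NULL.

NULL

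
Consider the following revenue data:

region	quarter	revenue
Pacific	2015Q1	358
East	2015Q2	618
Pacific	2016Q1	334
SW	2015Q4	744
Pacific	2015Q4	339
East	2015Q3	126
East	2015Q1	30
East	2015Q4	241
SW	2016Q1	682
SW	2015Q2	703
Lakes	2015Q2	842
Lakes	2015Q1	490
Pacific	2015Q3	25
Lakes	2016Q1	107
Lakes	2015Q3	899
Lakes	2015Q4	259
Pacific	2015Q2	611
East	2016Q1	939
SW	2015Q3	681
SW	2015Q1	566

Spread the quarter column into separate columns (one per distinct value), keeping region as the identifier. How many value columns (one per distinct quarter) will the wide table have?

5 distinct quarter values: 2015Q1, 2015Q2, 2015Q3, 2015Q4, 2016Q1.

5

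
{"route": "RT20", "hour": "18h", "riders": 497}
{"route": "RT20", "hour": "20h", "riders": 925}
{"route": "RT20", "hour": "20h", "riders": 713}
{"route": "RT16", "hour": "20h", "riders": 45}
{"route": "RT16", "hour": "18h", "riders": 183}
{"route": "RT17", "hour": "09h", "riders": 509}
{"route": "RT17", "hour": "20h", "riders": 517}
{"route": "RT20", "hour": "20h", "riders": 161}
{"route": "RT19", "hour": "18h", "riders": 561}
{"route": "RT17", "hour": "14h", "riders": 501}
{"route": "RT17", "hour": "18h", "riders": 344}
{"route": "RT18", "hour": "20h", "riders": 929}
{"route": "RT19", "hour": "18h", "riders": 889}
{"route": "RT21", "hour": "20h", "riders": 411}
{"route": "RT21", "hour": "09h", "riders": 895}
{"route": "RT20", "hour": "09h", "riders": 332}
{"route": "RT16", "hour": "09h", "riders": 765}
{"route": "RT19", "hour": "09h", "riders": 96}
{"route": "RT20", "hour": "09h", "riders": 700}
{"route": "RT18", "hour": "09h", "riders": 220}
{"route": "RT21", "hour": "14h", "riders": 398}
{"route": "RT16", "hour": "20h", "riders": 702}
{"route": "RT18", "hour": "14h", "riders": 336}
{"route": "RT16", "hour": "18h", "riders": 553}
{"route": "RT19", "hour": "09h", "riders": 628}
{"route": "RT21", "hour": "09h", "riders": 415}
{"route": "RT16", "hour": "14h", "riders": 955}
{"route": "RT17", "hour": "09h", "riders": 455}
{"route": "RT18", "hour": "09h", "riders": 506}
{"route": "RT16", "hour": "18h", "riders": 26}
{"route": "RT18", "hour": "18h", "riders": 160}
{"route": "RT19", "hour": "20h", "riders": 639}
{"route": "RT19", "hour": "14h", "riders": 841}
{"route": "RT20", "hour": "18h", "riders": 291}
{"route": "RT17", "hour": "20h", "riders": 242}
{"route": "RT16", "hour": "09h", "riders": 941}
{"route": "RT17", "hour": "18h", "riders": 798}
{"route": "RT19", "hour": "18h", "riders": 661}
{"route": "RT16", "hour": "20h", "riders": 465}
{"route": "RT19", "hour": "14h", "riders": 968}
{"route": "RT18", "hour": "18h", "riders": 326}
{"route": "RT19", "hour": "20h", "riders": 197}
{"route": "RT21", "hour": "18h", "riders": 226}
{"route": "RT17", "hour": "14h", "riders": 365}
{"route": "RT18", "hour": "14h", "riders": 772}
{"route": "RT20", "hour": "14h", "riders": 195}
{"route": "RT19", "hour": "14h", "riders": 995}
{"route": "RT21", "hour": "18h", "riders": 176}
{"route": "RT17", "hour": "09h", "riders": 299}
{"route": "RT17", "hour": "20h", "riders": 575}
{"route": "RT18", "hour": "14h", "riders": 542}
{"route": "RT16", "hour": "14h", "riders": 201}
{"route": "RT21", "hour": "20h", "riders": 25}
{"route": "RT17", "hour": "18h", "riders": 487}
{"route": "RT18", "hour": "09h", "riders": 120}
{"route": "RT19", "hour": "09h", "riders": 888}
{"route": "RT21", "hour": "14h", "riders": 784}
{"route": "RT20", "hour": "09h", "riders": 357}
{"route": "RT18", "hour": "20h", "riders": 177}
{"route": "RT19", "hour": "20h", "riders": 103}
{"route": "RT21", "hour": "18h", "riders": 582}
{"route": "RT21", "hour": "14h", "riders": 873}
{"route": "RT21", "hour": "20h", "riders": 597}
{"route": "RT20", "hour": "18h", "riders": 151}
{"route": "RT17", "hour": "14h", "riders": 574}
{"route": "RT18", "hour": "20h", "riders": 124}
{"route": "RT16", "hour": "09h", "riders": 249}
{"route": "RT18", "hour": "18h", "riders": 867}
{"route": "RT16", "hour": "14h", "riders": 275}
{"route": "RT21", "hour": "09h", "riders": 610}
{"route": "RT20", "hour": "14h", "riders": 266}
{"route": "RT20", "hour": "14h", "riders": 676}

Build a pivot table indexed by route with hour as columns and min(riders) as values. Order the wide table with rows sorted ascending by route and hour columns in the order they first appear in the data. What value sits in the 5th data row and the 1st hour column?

With rows sorted ascending by route, row 5 is route=RT20. hour columns in first-appearance order: 18h, 20h, 09h, 14h; column 1 is 18h.
Long rows with route=RT20, hour=18h: min(497, 291, 151) = 151.

151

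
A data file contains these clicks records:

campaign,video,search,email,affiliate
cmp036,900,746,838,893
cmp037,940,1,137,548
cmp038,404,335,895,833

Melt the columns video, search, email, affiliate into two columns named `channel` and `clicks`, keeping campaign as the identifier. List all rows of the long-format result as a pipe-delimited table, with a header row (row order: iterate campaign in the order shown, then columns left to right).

Each (campaign, column) pair becomes one row: 3 × 4 = 12 rows.
For example, (cmp036, video) → clicks=900.

| campaign | channel | clicks |
| cmp036 | video | 900 |
| cmp036 | search | 746 |
| cmp036 | email | 838 |
| cmp036 | affiliate | 893 |
| cmp037 | video | 940 |
| cmp037 | search | 1 |
| cmp037 | email | 137 |
| cmp037 | affiliate | 548 |
| cmp038 | video | 404 |
| cmp038 | search | 335 |
| cmp038 | email | 895 |
| cmp038 | affiliate | 833 |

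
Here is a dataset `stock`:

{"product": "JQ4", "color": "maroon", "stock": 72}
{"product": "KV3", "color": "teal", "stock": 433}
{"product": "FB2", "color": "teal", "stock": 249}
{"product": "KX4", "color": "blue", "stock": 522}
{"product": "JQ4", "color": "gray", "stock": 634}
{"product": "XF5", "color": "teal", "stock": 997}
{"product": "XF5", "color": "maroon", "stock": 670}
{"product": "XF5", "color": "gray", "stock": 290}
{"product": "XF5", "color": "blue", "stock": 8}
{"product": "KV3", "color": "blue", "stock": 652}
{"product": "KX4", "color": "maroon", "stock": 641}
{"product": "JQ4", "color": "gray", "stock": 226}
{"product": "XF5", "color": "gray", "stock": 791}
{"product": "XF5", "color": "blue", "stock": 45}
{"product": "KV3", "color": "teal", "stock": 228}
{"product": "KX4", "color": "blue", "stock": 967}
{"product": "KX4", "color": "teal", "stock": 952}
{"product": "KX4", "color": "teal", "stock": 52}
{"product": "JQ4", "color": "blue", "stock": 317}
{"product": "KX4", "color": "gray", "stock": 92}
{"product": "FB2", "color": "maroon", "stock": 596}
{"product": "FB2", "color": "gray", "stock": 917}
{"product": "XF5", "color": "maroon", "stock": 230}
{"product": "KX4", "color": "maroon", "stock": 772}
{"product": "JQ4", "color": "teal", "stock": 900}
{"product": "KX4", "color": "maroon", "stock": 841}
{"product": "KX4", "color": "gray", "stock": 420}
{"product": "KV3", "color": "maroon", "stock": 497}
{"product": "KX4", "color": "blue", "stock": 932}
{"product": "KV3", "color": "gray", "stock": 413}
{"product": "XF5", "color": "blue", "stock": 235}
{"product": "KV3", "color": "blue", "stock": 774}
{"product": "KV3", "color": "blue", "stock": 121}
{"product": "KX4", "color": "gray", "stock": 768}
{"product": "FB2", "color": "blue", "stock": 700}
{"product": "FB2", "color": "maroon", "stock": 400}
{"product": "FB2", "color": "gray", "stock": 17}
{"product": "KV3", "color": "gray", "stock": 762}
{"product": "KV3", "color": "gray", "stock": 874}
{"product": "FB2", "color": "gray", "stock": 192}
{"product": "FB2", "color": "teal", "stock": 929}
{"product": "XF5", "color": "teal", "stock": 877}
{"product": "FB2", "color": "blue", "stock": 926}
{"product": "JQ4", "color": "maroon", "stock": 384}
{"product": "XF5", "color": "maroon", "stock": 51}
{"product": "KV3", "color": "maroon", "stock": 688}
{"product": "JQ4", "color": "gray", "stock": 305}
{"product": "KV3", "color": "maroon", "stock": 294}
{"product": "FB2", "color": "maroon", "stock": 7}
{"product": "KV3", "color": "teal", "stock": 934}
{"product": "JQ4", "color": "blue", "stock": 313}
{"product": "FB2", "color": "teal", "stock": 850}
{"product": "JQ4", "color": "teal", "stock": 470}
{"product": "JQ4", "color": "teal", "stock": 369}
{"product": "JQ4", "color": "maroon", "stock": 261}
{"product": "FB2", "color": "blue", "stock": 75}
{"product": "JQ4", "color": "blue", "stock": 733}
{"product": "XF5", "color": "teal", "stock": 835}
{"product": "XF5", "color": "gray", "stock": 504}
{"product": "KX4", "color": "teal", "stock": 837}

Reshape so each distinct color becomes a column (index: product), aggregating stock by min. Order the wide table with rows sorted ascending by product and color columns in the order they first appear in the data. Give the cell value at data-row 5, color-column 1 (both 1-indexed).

With rows sorted ascending by product, row 5 is product=XF5. color columns in first-appearance order: maroon, teal, blue, gray; column 1 is maroon.
Long rows with product=XF5, color=maroon: min(670, 230, 51) = 51.

51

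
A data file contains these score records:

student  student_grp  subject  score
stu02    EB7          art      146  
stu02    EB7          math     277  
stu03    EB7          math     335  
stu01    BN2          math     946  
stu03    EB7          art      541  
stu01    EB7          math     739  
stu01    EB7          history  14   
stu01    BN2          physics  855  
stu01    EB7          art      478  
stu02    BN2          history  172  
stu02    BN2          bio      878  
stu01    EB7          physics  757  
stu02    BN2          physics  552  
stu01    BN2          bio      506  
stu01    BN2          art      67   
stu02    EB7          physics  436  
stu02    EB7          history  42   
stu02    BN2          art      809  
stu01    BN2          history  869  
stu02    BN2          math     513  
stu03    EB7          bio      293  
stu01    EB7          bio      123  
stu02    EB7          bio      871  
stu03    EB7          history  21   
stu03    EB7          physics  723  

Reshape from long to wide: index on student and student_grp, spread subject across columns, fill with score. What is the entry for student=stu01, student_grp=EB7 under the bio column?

Wide layout: rows indexed by student and student_grp, columns are the 5 distinct subject values (art, math, history, physics, bio).
Cell (student=stu01, student_grp=EB7, subject=bio) draws from the long row where student=stu01, student_grp=EB7 and subject=bio, which has score=123.

123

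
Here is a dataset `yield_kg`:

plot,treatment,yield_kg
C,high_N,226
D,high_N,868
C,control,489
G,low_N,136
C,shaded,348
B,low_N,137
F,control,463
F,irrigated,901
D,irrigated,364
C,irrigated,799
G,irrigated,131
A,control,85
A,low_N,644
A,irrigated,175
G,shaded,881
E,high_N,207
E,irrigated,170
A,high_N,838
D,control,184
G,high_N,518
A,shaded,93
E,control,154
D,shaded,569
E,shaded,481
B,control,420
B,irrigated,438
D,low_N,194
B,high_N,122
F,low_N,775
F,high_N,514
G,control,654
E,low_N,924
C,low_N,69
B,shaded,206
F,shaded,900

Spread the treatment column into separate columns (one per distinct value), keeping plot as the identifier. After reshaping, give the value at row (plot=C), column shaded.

348

Wide layout: rows indexed by plot, columns are the 5 distinct treatment values (high_N, control, low_N, shaded, irrigated).
Cell (plot=C, treatment=shaded) draws from the long row where plot=C and treatment=shaded, which has yield_kg=348.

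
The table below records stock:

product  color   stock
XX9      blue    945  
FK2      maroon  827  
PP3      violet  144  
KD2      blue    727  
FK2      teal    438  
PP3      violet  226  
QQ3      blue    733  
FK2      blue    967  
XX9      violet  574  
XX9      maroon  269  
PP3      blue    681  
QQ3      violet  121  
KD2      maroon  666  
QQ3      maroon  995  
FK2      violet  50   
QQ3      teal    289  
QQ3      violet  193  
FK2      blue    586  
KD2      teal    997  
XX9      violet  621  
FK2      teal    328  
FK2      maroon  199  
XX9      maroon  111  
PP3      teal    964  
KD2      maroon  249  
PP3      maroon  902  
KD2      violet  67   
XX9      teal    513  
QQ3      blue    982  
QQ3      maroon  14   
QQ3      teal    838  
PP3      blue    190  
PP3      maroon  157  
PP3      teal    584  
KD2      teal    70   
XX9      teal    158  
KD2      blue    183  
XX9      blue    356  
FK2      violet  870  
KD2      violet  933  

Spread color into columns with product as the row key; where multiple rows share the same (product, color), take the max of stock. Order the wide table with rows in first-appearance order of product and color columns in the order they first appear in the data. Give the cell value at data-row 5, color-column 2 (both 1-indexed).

With rows in first-appearance order of product, row 5 is product=QQ3. color columns in first-appearance order: blue, maroon, violet, teal; column 2 is maroon.
Long rows with product=QQ3, color=maroon: max(995, 14) = 995.

995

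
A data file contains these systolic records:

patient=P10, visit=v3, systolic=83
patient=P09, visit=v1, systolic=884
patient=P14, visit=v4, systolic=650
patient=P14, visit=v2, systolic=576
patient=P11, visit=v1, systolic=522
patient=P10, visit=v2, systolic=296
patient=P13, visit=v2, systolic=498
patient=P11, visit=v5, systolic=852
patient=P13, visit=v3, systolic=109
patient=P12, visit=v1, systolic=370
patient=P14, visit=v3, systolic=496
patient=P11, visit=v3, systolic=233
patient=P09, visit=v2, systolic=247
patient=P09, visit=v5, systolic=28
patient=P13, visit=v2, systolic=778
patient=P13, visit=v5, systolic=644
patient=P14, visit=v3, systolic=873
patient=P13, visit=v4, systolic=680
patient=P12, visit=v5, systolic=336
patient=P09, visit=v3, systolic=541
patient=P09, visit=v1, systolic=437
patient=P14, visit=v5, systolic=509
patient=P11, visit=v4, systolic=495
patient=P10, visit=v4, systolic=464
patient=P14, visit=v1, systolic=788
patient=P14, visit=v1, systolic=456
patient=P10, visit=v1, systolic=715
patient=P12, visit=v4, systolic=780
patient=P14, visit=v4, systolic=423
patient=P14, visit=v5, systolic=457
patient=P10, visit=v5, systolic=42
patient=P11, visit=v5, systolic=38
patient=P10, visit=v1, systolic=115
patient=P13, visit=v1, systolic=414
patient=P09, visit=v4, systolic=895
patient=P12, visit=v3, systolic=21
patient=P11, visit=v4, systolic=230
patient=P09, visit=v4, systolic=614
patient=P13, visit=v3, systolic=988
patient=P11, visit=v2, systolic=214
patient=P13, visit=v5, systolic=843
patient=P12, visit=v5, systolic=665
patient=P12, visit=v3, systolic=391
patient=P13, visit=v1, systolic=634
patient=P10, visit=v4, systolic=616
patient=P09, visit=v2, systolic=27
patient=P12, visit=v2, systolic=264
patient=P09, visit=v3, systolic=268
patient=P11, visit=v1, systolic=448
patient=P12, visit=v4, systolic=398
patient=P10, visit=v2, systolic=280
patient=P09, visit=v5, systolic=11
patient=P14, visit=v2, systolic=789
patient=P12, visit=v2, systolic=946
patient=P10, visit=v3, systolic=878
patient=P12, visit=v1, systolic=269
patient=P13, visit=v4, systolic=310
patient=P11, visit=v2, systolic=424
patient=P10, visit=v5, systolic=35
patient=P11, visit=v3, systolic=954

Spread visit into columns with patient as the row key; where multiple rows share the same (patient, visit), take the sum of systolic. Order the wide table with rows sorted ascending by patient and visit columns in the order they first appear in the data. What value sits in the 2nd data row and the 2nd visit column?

830

With rows sorted ascending by patient, row 2 is patient=P10. visit columns in first-appearance order: v3, v1, v4, v2, v5; column 2 is v1.
Long rows with patient=P10, visit=v1: 715 + 115 = 830.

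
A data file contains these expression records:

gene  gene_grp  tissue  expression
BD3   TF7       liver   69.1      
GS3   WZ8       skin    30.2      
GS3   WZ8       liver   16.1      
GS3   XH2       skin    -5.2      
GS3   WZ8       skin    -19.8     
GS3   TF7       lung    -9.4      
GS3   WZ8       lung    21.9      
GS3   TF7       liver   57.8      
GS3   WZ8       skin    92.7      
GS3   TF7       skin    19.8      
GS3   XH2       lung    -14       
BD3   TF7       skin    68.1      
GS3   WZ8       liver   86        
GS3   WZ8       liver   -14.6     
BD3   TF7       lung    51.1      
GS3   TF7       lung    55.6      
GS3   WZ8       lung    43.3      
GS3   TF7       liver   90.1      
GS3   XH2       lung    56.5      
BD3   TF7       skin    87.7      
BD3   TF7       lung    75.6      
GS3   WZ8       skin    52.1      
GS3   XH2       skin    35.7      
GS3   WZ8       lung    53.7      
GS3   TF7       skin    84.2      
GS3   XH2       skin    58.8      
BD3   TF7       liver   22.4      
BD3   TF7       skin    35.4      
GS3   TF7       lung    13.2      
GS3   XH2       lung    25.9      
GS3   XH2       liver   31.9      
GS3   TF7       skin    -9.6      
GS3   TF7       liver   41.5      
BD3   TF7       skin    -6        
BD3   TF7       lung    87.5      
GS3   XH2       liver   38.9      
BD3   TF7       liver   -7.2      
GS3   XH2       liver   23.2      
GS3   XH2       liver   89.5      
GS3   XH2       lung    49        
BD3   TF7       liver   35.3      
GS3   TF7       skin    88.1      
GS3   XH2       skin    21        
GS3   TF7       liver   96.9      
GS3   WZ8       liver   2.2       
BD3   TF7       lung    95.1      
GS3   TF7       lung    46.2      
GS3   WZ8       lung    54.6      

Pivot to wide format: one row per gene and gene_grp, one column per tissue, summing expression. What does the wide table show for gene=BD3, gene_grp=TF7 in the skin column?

Rows with gene=BD3, gene_grp=TF7 and tissue=skin: expression values are 68.1, 87.7, 35.4, -6.
68.1 + 87.7 + 35.4 + -6 = 185.2.

185.2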